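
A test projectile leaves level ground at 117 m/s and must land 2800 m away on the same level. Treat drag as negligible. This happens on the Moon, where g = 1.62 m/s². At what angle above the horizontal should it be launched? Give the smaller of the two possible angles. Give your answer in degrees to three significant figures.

R = v₀² sin 2θ / g gives sin 2θ = gR/v₀² = 1.62·2800/117² = 0.3314.
2θ = 19.35° or 180° − 19.35° = 160.6°, so θ = 9.676° or 80.32°.
The smaller angle is 9.676°.

9.68°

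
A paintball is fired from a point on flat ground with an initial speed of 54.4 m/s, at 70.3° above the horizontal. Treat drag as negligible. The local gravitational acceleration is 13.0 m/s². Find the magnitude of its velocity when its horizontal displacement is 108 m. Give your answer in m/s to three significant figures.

31.3 m/s

vₓ = 54.40 cos 70.3° = 18.34 m/s; v_y0 = 54.40 sin 70.3° = 51.22 m/s.
Time to reach x = 108 m: t = x/vₓ = 108/18.34 = 5.889 s.
Vertical velocity there: v_y = v_y0 − g t = 51.22 − 13.0 × 5.889 = −25.35 m/s.
Speed: √(vₓ² + v_y²) = √(18.34² + 25.35²) = 31.28 m/s.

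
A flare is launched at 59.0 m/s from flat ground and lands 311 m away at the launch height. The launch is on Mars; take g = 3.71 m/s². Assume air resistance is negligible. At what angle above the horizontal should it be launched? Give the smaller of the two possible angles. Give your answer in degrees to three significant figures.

9.68°

Level-ground range R = v₀² sin(2θ)/g ⇒ sin(2θ) = gR/v₀² = 3.71 × 311 / 59.0² = 0.3315.
2θ = 19.36° or 180° − 19.36° = 160.6°, so θ = 9.679° or 80.32°.
The smaller angle is 9.679°.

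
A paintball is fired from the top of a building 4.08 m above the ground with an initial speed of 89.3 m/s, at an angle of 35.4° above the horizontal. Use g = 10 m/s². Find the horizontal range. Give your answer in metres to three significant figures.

759 m

vₓ = 89.30 cos 35.4° = 72.79 m/s; v_y0 = 89.30 sin 35.4° = 51.73 m/s.
With up positive and y = 0 at the ground: y(t) = 4.08 + (51.73) t − 5.000 t². Setting y = 0 and taking the positive root: t = [51.73 + √(51.73² + 2·10.0·4.08)] / 10.0 = (51.73 + 52.51) / 10.0 = 10.42 s.
Horizontal distance: R = vₓ t = 72.79 × 10.42 = 758.8 m.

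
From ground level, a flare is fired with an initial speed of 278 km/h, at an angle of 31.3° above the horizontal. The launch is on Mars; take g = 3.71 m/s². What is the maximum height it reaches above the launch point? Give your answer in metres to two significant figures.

Convert: 278 km/h = 278/3.6 = 77.22 m/s.
vₓ = 77.22 cos 31.3° = 65.98 m/s; v_y0 = 77.22 sin 31.3° = 40.12 m/s.
Peak height H = v_y0² / (2g) = 1609.5 / 7.420 = 216.9 m.

220 m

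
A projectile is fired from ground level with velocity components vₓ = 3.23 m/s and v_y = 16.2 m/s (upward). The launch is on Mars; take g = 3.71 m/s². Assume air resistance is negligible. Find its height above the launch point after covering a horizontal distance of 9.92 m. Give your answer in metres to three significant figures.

32.3 m

Time to reach x = 9.92 m: t = x/vₓ = 9.92/3.230 = 3.071 s.
Height: y = v_y0 t − ½ g t² = 16.20 × 3.071 − 1.855 × 3.071² = 49.75 − 17.50 = 32.26 m.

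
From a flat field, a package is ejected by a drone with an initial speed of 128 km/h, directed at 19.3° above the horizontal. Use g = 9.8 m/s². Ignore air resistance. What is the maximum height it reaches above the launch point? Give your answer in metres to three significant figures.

Convert: 128 km/h = 128/3.6 = 35.56 m/s.
Resolve: vₓ = 35.56 cos 19.3° = 33.56 m/s and v_y0 = 35.56 sin 19.3° = 11.75 m/s.
Maximum height: H = v_y0² / (2g) = 11.75² / (2 × 9.80) = 7.046 m.

7.05 m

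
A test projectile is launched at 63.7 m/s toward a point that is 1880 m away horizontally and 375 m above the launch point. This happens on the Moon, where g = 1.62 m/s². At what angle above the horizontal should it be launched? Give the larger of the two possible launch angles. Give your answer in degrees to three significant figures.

61.3°

Trajectory: y = x tanθ − g x² (1 + tan²θ)/(2v₀²). With x = 1880, y = 375, v₀ = 63.7, g = 1.62:
705.5 tan²θ − 1880 tanθ + (1081) = 0.
tanθ = [1880 ± √(1880² − 4 × 705.5 × (1081))] / (2 × 705.5) = (1880 ± 696.4) / 1411, giving tanθ = 0.8388 or 1.826.
θ = 39.99° or 61.29°; the larger is 61.29°.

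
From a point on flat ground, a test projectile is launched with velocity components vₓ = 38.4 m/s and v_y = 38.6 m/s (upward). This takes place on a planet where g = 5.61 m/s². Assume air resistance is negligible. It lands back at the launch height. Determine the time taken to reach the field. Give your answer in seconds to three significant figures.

Landing at launch height ⇒ T = 2 v_y0 / g = 2 × 38.60 / 5.61 = 13.76 s.

13.8 s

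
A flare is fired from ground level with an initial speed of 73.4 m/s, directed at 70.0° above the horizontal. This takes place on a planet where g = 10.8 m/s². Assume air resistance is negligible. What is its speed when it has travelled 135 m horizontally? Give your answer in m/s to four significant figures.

27.37 m/s

Resolve: vₓ = 73.40 cos 70.0° = 25.10 m/s and v_y0 = 73.40 sin 70.0° = 68.97 m/s.
At x = 135 m, t = x/vₓ = 135/25.10 = 5.378 s.
Vertical velocity there: v_y = v_y0 − g t = 68.97 − 10.8 × 5.378 = 10.90 m/s.
Speed: √(vₓ² + v_y²) = √(25.10² + 10.90²) = 27.37 m/s.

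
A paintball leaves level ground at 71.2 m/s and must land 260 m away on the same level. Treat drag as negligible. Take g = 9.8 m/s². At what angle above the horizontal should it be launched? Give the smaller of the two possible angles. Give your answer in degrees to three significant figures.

15.1°

From R = (v₀²/g) sin 2θ: sin 2θ = 9.80 × 260 / 5069.4 = 0.5026.
2θ = 30.17° or 180° − 30.17° = 149.8°, so θ = 15.09° or 74.91°.
The smaller angle is 15.09°.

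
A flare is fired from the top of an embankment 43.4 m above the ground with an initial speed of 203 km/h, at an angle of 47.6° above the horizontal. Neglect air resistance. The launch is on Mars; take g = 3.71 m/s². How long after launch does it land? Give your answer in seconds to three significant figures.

Convert: 203 km/h = 203/3.6 = 56.39 m/s.
vₓ = 56.39 cos 47.6° = 38.02 m/s; v_y0 = 56.39 sin 47.6° = 41.64 m/s.
With up positive and y = 0 at the ground: y(t) = 43.4 + (41.64) t − 1.855 t². Setting y = 0 and taking the positive root: t = [41.64 + √(41.64² + 2·3.71·43.4)] / 3.71 = (41.64 + 45.34) / 3.71 = 23.45 s.

23.4 s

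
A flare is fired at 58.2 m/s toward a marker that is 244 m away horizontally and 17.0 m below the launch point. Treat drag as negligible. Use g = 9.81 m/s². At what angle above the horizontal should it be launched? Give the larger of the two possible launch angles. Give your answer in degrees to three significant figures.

68.3°

Trajectory: y = x tanθ − g x² (1 + tan²θ)/(2v₀²). With x = 244, y = −17.0, v₀ = 58.2, g = 9.81:
86.21 tan²θ − 244 tanθ + (69.21) = 0.
tanθ = [244 ± √(244² − 4 × 86.21 × (69.21))] / (2 × 86.21) = (244 ± 188.9) / 172.4, giving tanθ = 0.3198 or 2.510.
θ = 17.73° or 68.28°; the larger is 68.28°.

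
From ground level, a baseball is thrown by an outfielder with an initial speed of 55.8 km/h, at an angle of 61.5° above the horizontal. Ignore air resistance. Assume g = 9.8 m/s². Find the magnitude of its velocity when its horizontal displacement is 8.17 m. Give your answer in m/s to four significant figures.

Convert: 55.8 km/h = 55.8/3.6 = 15.50 m/s.
Components: vₓ = 15.50 cos 61.5° = 7.396 m/s, v_y0 = 15.50 sin 61.5° = 13.62 m/s.
x = vₓ t ⇒ t = 8.17/7.396 = 1.105 s.
Vertical velocity there: v_y = v_y0 − g t = 13.62 − 9.80 × 1.105 = 2.796 m/s.
Speed: √(vₓ² + v_y²) = √(7.396² + 2.796²) = 7.907 m/s.

7.907 m/s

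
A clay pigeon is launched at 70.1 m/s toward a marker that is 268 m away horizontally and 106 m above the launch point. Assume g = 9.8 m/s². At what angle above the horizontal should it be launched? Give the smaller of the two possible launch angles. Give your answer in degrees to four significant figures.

Trajectory: y = x tanθ − g x² (1 + tan²θ)/(2v₀²). With x = 268, y = 106, v₀ = 70.1, g = 9.80:
71.62 tan²θ − 268 tanθ + (177.6) = 0.
tanθ = [268 ± √(268² − 4 × 71.62 × (177.6))] / (2 × 71.62) = (268 ± 144.7) / 143.2, giving tanθ = 0.8608 or 2.881.
θ = 40.72° or 70.86°; the smaller is 40.72°.

40.72°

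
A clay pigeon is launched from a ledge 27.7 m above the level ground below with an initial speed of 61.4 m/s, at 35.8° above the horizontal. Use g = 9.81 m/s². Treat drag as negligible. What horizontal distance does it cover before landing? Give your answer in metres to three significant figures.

400 m

Horizontal component vₓ = 61.40 cos 35.8° = 49.80 m/s; vertical v_y0 = 61.40 sin 35.8° = 35.92 m/s.
The projectile lands when y = 27.7 + (35.92) t − ½·9.81·t² = 0. Positive root: t = (35.92 + √(35.92² + 2·9.81·27.7)) / 9.81 = (35.92 + 42.82) / 9.81 = 8.026 s.
Horizontal distance: R = vₓ t = 49.80 × 8.026 = 399.7 m.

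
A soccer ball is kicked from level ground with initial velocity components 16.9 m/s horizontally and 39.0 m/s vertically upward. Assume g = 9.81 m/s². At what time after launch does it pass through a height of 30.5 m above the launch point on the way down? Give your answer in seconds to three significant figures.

Height y(t) = 39.00 t − 4.905 t² = 30.5 gives 4.905 t² − 39.00 t + 30.5 = 0.
t = [39.00 ± √(39.00² − 2·9.81·30.5)] / 9.81 = (39.00 ± 30.37) / 9.81, so t = 0.8793 s or t = 7.072 s.
The descending-branch root is 7.072 s.

7.07 s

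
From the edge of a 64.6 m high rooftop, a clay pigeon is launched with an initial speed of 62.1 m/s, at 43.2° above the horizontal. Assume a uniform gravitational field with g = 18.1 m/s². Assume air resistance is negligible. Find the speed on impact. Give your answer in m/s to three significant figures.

vₓ = 62.10 cos 43.2° = 45.27 m/s; v_y0 = 62.10 sin 43.2° = 42.51 m/s.
Vertical motion (up positive, ground at y = 0): 9.050 t² − (42.51) t − 64.6 = 0, so t = (42.51 + √(42.51² + 2·18.1·64.6)) / 18.1 = (42.51 + 64.39) / 18.1 = 5.906 s.
Vertical velocity at impact: v_y = v_y0 − g t = 42.51 − 18.1 × 5.906 = −64.39 m/s.
Speed: |v| = √(vₓ² + v_y²) = √(45.27² + 64.39²) = 78.71 m/s.

78.7 m/s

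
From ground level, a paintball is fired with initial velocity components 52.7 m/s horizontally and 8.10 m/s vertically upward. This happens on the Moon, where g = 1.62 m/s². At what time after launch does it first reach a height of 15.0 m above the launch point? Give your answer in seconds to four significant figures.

2.454 s

Require v_y0 t − ½ g t² = 15.0, i.e. 0.8100 t² − 8.100 t + 15.0 = 0.
Quadratic formula: t = (8.100 ± √17.010) / 1.62 = (8.100 ± 4.124) / 1.62 → t = 2.454 s or 7.546 s.
The first (ascending) time is 2.454 s.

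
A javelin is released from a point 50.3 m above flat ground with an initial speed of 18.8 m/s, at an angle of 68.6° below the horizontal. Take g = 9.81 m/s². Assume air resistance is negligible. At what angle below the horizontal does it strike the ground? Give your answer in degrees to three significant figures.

Resolve: vₓ = 18.80 cos 68.6° = 6.860 m/s and v_y0 = −17.50 m/s (downward).
The projectile lands when y = 50.3 + (−17.50) t − ½·9.81·t² = 0. Positive root: t = (−17.50 + √(17.50² + 2·9.81·50.3)) / 9.81 = (−17.50 + 35.96) / 9.81 = 1.882 s.
At impact: v_y = v_y0 − g t = −35.96 m/s; vₓ = 6.860 m/s.
Angle below horizontal: arctan(|v_y|/vₓ) = arctan(35.96/6.860) = 79.20°.

79.2°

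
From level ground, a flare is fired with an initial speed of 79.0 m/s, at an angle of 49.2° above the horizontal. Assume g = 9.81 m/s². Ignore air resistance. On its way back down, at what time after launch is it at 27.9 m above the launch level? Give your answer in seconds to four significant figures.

Components: vₓ = 79.00 cos 49.2° = 51.62 m/s, v_y0 = 79.00 sin 49.2° = 59.80 m/s.
Height y(t) = 59.80 t − 4.905 t² = 27.9 gives 4.905 t² − 59.80 t + 27.9 = 0.
Quadratic formula: t = (59.80 ± √3029.0) / 9.81 = (59.80 ± 55.04) / 9.81 → t = 0.4859 s or 11.71 s.
The descending-branch root is 11.71 s.

11.71 s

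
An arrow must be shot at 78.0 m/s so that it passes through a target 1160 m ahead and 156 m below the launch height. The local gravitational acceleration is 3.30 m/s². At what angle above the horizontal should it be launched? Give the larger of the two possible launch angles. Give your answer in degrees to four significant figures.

Trajectory: y = x tanθ − g x² (1 + tan²θ)/(2v₀²). With x = 1160, y = −156, v₀ = 78.0, g = 3.30:
364.9 tan²θ − 1160 tanθ + (208.9) = 0.
tanθ = [1160 ± √(1160² − 4 × 364.9 × (208.9))] / (2 × 364.9) = (1160 ± 1020) / 729.9, giving tanθ = 0.1917 or 2.987.
θ = 10.85° or 71.49°; the larger is 71.49°.

71.49°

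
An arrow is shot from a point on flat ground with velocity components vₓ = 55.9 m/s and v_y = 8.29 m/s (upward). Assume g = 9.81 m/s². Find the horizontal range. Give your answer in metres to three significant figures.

94.5 m

Flight time T = 2 v_y0 / g = 1.690 s.
Horizontal distance R = vₓ T = 55.90 × 1.690 = 94.48 m.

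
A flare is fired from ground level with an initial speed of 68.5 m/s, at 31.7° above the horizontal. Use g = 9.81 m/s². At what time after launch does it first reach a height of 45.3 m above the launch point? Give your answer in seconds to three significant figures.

Components: vₓ = 68.50 cos 31.7° = 58.28 m/s, v_y0 = 68.50 sin 31.7° = 35.99 m/s.
Height y(t) = 35.99 t − 4.905 t² = 45.3 gives 4.905 t² − 35.99 t + 45.3 = 0.
Quadratic formula: t = (35.99 ± √406.84) / 9.81 = (35.99 ± 20.17) / 9.81 → t = 1.613 s or 5.725 s.
The first (ascending) time is 1.613 s.

1.61 s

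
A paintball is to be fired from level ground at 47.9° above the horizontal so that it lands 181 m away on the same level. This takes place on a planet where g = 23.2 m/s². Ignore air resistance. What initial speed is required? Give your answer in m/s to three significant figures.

65.0 m/s

On level ground R = v₀² sin 2θ / g ⇒ v₀ = √(gR / sin 2θ).
v₀ = √(23.2 × 181 / sin 95.80°) = √(4199 / 0.9949) = √4220.8 = 64.97 m/s.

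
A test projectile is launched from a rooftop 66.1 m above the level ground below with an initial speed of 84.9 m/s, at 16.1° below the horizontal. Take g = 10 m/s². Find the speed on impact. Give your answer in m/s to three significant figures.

92.4 m/s

Resolve: vₓ = 84.90 cos 16.1° = 81.57 m/s and v_y0 = −23.54 m/s (downward).
The projectile lands when y = 66.1 + (−23.54) t − ½·10.0·t² = 0. Positive root: t = (−23.54 + √(23.54² + 2·10.0·66.1)) / 10.0 = (−23.54 + 43.32) / 10.0 = 1.977 s.
Vertical velocity at impact: v_y = v_y0 − g t = −23.54 − 10.0 × 1.977 = −43.32 m/s.
Speed: |v| = √(vₓ² + v_y²) = √(81.57² + 43.32²) = 92.36 m/s.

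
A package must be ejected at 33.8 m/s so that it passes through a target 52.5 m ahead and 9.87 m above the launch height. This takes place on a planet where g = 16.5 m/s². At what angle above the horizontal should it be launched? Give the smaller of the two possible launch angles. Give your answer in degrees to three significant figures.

39.5°

Trajectory: y = x tanθ − g x² (1 + tan²θ)/(2v₀²). With x = 52.5, y = 9.87, v₀ = 33.8, g = 16.5:
19.90 tan²θ − 52.5 tanθ + (29.77) = 0.
tanθ = [52.5 ± √(52.5² − 4 × 19.90 × (29.77))] / (2 × 19.90) = (52.5 ± 19.64) / 39.81, giving tanθ = 0.8254 or 1.812.
θ = 39.54° or 61.11°; the smaller is 39.54°.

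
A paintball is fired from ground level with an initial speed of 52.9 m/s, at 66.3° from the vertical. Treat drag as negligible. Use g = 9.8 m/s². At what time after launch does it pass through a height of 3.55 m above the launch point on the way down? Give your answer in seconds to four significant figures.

Horizontal component vₓ = 52.90 sin 66.3° = 48.44 m/s; vertical v_y0 = 52.90 cos 66.3° = 21.26 m/s.
Require v_y0 t − ½ g t² = 3.55, i.e. 4.900 t² − 21.26 t + 3.55 = 0.
Quadratic formula: t = (21.26 ± √382.54) / 9.80 = (21.26 ± 19.56) / 9.80 → t = 0.1739 s or 4.165 s.
The descending-branch root is 4.165 s.

4.165 s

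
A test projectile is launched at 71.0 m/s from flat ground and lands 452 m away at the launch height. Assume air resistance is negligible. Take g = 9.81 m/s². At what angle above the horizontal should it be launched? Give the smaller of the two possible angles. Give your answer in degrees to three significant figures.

From R = (v₀²/g) sin 2θ: sin 2θ = 9.81 × 452 / 5041.0 = 0.8796.
2θ = 61.60° or 180° − 61.60° = 118.4°, so θ = 30.80° or 59.20°.
The smaller angle is 30.80°.

30.8°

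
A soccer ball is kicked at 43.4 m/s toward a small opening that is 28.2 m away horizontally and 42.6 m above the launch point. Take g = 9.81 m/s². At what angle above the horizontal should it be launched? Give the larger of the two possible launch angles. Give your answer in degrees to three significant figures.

Trajectory: y = x tanθ − g x² (1 + tan²θ)/(2v₀²). With x = 28.2, y = 42.6, v₀ = 43.4, g = 9.81:
2.071 tan²θ − 28.2 tanθ + (44.67) = 0.
tanθ = [28.2 ± √(28.2² − 4 × 2.071 × (44.67))] / (2 × 2.071) = (28.2 ± 20.62) / 4.142, giving tanθ = 1.830 or 11.79.
θ = 61.35° or 85.15°; the larger is 85.15°.

85.2°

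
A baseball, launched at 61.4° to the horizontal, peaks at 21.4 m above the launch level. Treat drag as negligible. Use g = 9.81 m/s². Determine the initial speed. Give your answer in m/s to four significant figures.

At the peak v_y = 0, so v_y0 = √(2gH) = √(2 × 9.81 × 21.4) = 20.49 m/s.
v_y0 = v₀ sin θ ⇒ v₀ = 20.49 / sin 61.4° = 23.34 m/s.

23.34 m/s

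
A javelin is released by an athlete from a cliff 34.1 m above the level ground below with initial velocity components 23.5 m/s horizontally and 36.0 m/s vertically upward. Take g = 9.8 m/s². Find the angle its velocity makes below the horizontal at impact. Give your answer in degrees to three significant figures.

62.1°

Vertical motion (up positive, ground at y = 0): 4.900 t² − (36.00) t − 34.1 = 0, so t = (36.00 + √(36.00² + 2·9.80·34.1)) / 9.80 = (36.00 + 44.32) / 9.80 = 8.196 s.
At impact: v_y = v_y0 − g t = −44.32 m/s; vₓ = 23.50 m/s.
Angle below horizontal: arctan(|v_y|/vₓ) = arctan(44.32/23.50) = 62.07°.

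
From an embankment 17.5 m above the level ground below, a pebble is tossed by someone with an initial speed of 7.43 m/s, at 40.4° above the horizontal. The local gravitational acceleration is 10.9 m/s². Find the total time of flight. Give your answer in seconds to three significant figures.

2.29 s

vₓ = 7.430 cos 40.4° = 5.658 m/s; v_y0 = 7.430 sin 40.4° = 4.816 m/s.
With up positive and y = 0 at the ground: y(t) = 17.5 + (4.816) t − 5.450 t². Setting y = 0 and taking the positive root: t = [4.816 + √(4.816² + 2·10.9·17.5)] / 10.9 = (4.816 + 20.12) / 10.9 = 2.287 s.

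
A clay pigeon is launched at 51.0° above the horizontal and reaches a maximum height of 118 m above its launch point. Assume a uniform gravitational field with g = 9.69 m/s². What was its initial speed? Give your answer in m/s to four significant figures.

At the peak v_y = 0, so v_y0 = √(2gH) = √(2 × 9.69 × 118) = 47.82 m/s.
v_y0 = v₀ sin θ ⇒ v₀ = 47.82 / sin 51.0° = 61.53 m/s.

61.53 m/s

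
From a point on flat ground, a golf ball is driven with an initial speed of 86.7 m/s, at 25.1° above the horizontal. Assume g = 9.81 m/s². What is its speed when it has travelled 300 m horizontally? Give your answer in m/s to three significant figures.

Horizontal component vₓ = 86.70 cos 25.1° = 78.51 m/s; vertical v_y0 = 86.70 sin 25.1° = 36.78 m/s.
x = vₓ t ⇒ t = 300/78.51 = 3.821 s.
Vertical velocity there: v_y = v_y0 − g t = 36.78 − 9.81 × 3.821 = −0.7062 m/s.
Speed: √(vₓ² + v_y²) = √(78.51² + 0.7062²) = 78.52 m/s.

78.5 m/s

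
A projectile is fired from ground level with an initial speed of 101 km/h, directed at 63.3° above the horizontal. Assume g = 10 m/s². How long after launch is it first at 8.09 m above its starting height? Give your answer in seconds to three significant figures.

0.347 s

Convert: 101 km/h = 101/3.6 = 28.06 m/s.
vₓ = 28.06 cos 63.3° = 12.61 m/s; v_y0 = 28.06 sin 63.3° = 25.06 m/s.
Require v_y0 t − ½ g t² = 8.09, i.e. 5.000 t² − 25.06 t + 8.09 = 0.
t = [25.06 ± √(25.06² − 2·10.0·8.09)] / 10.0 = (25.06 ± 21.60) / 10.0, so t = 0.3468 s or t = 4.666 s.
The first (ascending) time is 0.3468 s.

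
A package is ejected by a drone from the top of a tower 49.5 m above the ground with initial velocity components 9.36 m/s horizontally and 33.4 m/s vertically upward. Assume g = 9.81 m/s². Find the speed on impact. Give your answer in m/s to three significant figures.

Vertical motion (up positive, ground at y = 0): 4.905 t² − (33.40) t − 49.5 = 0, so t = (33.40 + √(33.40² + 2·9.81·49.5)) / 9.81 = (33.40 + 45.68) / 9.81 = 8.061 s.
Vertical velocity at impact: v_y = v_y0 − g t = 33.40 − 9.81 × 8.061 = −45.68 m/s.
Speed: |v| = √(vₓ² + v_y²) = √(9.360² + 45.68²) = 46.63 m/s.

46.6 m/s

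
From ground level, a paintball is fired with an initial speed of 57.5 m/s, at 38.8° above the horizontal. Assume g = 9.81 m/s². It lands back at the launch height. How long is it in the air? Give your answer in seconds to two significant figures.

Resolve: vₓ = 57.50 cos 38.8° = 44.81 m/s and v_y0 = 57.50 sin 38.8° = 36.03 m/s.
It returns to y = 0 when t = 2 v_y0 / g = 2(36.03)/9.81 = 7.346 s.

7.3 s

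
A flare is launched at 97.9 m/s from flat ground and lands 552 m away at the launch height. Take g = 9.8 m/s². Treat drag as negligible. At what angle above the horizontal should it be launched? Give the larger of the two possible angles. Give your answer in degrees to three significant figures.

72.8°

From R = (v₀²/g) sin 2θ: sin 2θ = 9.80 × 552 / 9584.4 = 0.5644.
2θ = 34.36° or 180° − 34.36° = 145.6°, so θ = 17.18° or 72.82°.
The larger angle is 72.82°.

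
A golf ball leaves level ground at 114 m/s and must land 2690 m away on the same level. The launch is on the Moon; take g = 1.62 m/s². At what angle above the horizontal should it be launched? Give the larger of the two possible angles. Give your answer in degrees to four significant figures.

From R = (v₀²/g) sin 2θ: sin 2θ = 1.62 × 2690 / 12996 = 0.3353.
2θ = 19.59° or 180° − 19.59° = 160.4°, so θ = 9.796° or 80.20°.
The larger angle is 80.20°.

80.20°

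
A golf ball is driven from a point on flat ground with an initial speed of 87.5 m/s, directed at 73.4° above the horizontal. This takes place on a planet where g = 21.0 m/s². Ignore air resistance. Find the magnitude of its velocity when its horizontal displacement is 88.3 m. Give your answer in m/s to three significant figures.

26.8 m/s

Components: vₓ = 87.50 cos 73.4° = 25.00 m/s, v_y0 = 87.50 sin 73.4° = 83.85 m/s.
At x = 88.3 m, t = x/vₓ = 88.3/25.00 = 3.532 s.
Vertical velocity there: v_y = v_y0 − g t = 83.85 − 21.0 × 3.532 = 9.674 m/s.
Speed: √(vₓ² + v_y²) = √(25.00² + 9.674²) = 26.80 m/s.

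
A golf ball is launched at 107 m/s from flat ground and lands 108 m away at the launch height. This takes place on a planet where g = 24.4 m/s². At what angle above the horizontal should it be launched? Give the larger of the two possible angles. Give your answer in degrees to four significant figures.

From R = (v₀²/g) sin 2θ: sin 2θ = 24.4 × 108 / 11449 = 0.2302.
2θ = 13.31° or 180° − 13.31° = 166.7°, so θ = 6.653° or 83.35°.
The larger angle is 83.35°.

83.35°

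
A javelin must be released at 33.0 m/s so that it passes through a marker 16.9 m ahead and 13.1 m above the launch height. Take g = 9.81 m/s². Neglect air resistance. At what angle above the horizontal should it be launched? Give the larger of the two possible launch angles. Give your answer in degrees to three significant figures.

85.3°

Trajectory: y = x tanθ − g x² (1 + tan²θ)/(2v₀²). With x = 16.9, y = 13.1, v₀ = 33.0, g = 9.81:
1.286 tan²θ − 16.9 tanθ + (14.39) = 0.
tanθ = [16.9 ± √(16.9² − 4 × 1.286 × (14.39))] / (2 × 1.286) = (16.9 ± 14.55) / 2.573, giving tanθ = 0.9150 or 12.22.
θ = 42.46° or 85.32°; the larger is 85.32°.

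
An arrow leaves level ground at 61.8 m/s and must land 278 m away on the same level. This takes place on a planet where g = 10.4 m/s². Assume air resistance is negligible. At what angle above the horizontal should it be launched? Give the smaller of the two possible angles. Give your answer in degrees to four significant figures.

Level-ground range R = v₀² sin(2θ)/g ⇒ sin(2θ) = gR/v₀² = 10.4 × 278 / 61.8² = 0.7570.
2θ = 49.20° or 180° − 49.20° = 130.8°, so θ = 24.60° or 65.40°.
The smaller angle is 24.60°.

24.60°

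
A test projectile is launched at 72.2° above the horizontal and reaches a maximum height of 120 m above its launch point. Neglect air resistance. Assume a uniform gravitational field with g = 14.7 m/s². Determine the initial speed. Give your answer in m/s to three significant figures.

At the peak v_y = 0, so v_y0 = √(2gH) = √(2 × 14.7 × 120) = 59.40 m/s.
v_y0 = v₀ sin θ ⇒ v₀ = 59.40 / sin 72.2° = 62.38 m/s.

62.4 m/s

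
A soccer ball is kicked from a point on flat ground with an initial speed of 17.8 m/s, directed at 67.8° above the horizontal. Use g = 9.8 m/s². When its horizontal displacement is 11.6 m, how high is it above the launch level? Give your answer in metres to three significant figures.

vₓ = 17.80 cos 67.8° = 6.726 m/s; v_y0 = 17.80 sin 67.8° = 16.48 m/s.
x = vₓ t ⇒ t = 11.6/6.726 = 1.725 s.
Height: y = v_y0 t − ½ g t² = 16.48 × 1.725 − 4.900 × 1.725² = 28.42 − 14.58 = 13.85 m.

13.8 m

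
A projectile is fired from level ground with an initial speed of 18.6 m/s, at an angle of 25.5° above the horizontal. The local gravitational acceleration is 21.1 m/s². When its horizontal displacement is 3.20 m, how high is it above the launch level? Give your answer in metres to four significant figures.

vₓ = 18.60 cos 25.5° = 16.79 m/s; v_y0 = 18.60 sin 25.5° = 8.008 m/s.
At x = 3.20 m, t = x/vₓ = 3.20/16.79 = 0.1906 s.
Height: y = v_y0 t − ½ g t² = 8.008 × 0.1906 − 10.55 × 0.1906² = 1.526 − 0.3833 = 1.143 m.

1.143 m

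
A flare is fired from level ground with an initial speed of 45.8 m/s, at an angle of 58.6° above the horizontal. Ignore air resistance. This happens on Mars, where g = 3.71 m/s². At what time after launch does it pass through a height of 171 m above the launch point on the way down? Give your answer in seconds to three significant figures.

Components: vₓ = 45.80 cos 58.6° = 23.86 m/s, v_y0 = 45.80 sin 58.6° = 39.09 m/s.
Set y = v_y0 t − ½ g t² = 171: 1.855 t² − 39.09 t + 171 = 0.
t = [39.09 ± √(39.09² − 2·3.71·171)] / 3.71 = (39.09 ± 16.11) / 3.71, so t = 6.196 s or t = 14.88 s.
The descending-branch root is 14.88 s.

14.9 s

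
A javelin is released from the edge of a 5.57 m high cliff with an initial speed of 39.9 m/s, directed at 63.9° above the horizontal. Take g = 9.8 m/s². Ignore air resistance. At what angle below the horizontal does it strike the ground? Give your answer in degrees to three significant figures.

64.8°

vₓ = 39.90 cos 63.9° = 17.55 m/s; v_y0 = 39.90 sin 63.9° = 35.83 m/s.
The projectile lands when y = 5.57 + (35.83) t − ½·9.80·t² = 0. Positive root: t = (35.83 + √(35.83² + 2·9.80·5.57)) / 9.80 = (35.83 + 37.32) / 9.80 = 7.465 s.
At impact: v_y = v_y0 − g t = −37.32 m/s; vₓ = 17.55 m/s.
Angle below horizontal: arctan(|v_y|/vₓ) = arctan(37.32/17.55) = 64.81°.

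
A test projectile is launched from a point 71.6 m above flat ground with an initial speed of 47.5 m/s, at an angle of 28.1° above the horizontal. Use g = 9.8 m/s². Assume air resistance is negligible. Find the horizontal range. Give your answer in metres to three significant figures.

Components: vₓ = 47.50 cos 28.1° = 41.90 m/s, v_y0 = 47.50 sin 28.1° = 22.37 m/s.
The projectile lands when y = 71.6 + (22.37) t − ½·9.80·t² = 0. Positive root: t = (22.37 + √(22.37² + 2·9.80·71.6)) / 9.80 = (22.37 + 43.63) / 9.80 = 6.735 s.
Horizontal distance: R = vₓ t = 41.90 × 6.735 = 282.2 m.

282 m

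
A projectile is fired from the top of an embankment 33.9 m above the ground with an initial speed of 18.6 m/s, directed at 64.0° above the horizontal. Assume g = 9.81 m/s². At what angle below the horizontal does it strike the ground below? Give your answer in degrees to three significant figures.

75.1°

Components: vₓ = 18.60 cos 64.0° = 8.154 m/s, v_y0 = 18.60 sin 64.0° = 16.72 m/s.
Vertical motion (up positive, ground at y = 0): 4.905 t² − (16.72) t − 33.9 = 0, so t = (16.72 + √(16.72² + 2·9.81·33.9)) / 9.81 = (16.72 + 30.73) / 9.81 = 4.837 s.
At impact: v_y = v_y0 − g t = −30.73 m/s; vₓ = 8.154 m/s.
Angle below horizontal: arctan(|v_y|/vₓ) = arctan(30.73/8.154) = 75.14°.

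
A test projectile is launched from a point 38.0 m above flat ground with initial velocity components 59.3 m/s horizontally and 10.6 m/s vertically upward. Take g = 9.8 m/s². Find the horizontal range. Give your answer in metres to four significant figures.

241.3 m

With up positive and y = 0 at the ground: y(t) = 38.0 + (10.60) t − 4.900 t². Setting y = 0 and taking the positive root: t = [10.60 + √(10.60² + 2·9.80·38.0)] / 9.80 = (10.60 + 29.28) / 9.80 = 4.069 s.
Horizontal distance: R = vₓ t = 59.30 × 4.069 = 241.3 m.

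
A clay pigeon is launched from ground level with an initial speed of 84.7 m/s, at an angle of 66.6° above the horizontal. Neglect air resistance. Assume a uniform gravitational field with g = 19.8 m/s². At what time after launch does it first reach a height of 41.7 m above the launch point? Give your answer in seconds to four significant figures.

0.5792 s

Components: vₓ = 84.70 cos 66.6° = 33.64 m/s, v_y0 = 84.70 sin 66.6° = 77.73 m/s.
Height y(t) = 77.73 t − 9.900 t² = 41.7 gives 9.900 t² − 77.73 t + 41.7 = 0.
t = [77.73 ± √(77.73² − 2·19.8·41.7)] / 19.8 = (77.73 ± 66.27) / 19.8, so t = 0.5792 s or t = 7.273 s.
The first (ascending) time is 0.5792 s.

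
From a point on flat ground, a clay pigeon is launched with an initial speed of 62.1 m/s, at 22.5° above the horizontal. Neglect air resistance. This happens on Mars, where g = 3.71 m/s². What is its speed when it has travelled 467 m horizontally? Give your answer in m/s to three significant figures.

Horizontal component vₓ = 62.10 cos 22.5° = 57.37 m/s; vertical v_y0 = 62.10 sin 22.5° = 23.76 m/s.
x = vₓ t ⇒ t = 467/57.37 = 8.140 s.
Vertical velocity there: v_y = v_y0 − g t = 23.76 − 3.71 × 8.140 = −6.434 m/s.
Speed: √(vₓ² + v_y²) = √(57.37² + 6.434²) = 57.73 m/s.

57.7 m/s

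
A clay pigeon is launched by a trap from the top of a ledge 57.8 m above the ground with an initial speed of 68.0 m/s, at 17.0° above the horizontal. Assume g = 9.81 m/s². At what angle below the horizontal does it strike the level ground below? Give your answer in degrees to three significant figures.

Horizontal component vₓ = 68.00 cos 17.0° = 65.03 m/s; vertical v_y0 = 68.00 sin 17.0° = 19.88 m/s.
With up positive and y = 0 at the ground: y(t) = 57.8 + (19.88) t − 4.905 t². Setting y = 0 and taking the positive root: t = [19.88 + √(19.88² + 2·9.81·57.8)] / 9.81 = (19.88 + 39.11) / 9.81 = 6.013 s.
At impact: v_y = v_y0 − g t = −39.11 m/s; vₓ = 65.03 m/s.
Angle below horizontal: arctan(|v_y|/vₓ) = arctan(39.11/65.03) = 31.02°.

31.0°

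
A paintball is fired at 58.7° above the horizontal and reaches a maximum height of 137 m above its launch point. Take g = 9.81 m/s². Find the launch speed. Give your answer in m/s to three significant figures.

60.7 m/s

At the peak v_y = 0, so v_y0 = √(2gH) = √(2 × 9.81 × 137) = 51.85 m/s.
v_y0 = v₀ sin θ ⇒ v₀ = 51.85 / sin 58.7° = 60.68 m/s.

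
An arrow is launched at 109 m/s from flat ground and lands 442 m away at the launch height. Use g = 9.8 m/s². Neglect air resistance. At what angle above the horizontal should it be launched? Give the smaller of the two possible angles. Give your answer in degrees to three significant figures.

R = v₀² sin 2θ / g gives sin 2θ = gR/v₀² = 9.80·442/109² = 0.3646.
2θ = 21.38° or 180° − 21.38° = 158.6°, so θ = 10.69° or 79.31°.
The smaller angle is 10.69°.

10.7°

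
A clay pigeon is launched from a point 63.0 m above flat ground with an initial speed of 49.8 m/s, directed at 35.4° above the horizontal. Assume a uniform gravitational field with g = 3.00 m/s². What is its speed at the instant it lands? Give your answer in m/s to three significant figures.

53.5 m/s

vₓ = 49.80 cos 35.4° = 40.59 m/s; v_y0 = 49.80 sin 35.4° = 28.85 m/s.
Vertical motion (up positive, ground at y = 0): 1.500 t² − (28.85) t − 63.0 = 0, so t = (28.85 + √(28.85² + 2·3.00·63.0)) / 3.00 = (28.85 + 34.79) / 3.00 = 21.21 s.
Vertical velocity at impact: v_y = v_y0 − g t = 28.85 − 3.00 × 21.21 = −34.79 m/s.
Speed: |v| = √(vₓ² + v_y²) = √(40.59² + 34.79²) = 53.46 m/s.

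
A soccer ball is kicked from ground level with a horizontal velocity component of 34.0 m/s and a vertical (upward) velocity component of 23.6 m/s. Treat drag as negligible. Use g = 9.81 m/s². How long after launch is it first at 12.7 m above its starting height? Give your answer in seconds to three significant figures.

Require v_y0 t − ½ g t² = 12.7, i.e. 4.905 t² − 23.60 t + 12.7 = 0.
t = [23.60 ± √(23.60² − 2·9.81·12.7)] / 9.81 = (23.60 ± 17.54) / 9.81, so t = 0.6173 s or t = 4.194 s.
The first (ascending) time is 0.6173 s.

0.617 s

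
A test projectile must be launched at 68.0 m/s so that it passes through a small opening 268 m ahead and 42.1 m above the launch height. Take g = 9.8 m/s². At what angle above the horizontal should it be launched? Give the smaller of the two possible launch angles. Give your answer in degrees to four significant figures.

Trajectory: y = x tanθ − g x² (1 + tan²θ)/(2v₀²). With x = 268, y = 42.1, v₀ = 68.0, g = 9.80:
76.11 tan²θ − 268 tanθ + (118.2) = 0.
tanθ = [268 ± √(268² − 4 × 76.11 × (118.2))] / (2 × 76.11) = (268 ± 189.3) / 152.2, giving tanθ = 0.5170 or 3.004.
θ = 27.34° or 71.59°; the smaller is 27.34°.

27.34°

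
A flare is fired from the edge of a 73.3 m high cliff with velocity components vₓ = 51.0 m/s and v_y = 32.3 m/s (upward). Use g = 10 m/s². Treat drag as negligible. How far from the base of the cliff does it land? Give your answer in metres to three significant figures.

420 m

Vertical motion (up positive, ground at y = 0): 5.000 t² − (32.30) t − 73.3 = 0, so t = (32.30 + √(32.30² + 2·10.0·73.3)) / 10.0 = (32.30 + 50.09) / 10.0 = 8.239 s.
Horizontal distance: R = vₓ t = 51.00 × 8.239 = 420.2 m.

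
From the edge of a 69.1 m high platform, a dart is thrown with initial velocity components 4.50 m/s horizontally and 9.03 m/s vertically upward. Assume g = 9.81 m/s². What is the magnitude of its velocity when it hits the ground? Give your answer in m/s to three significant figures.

Vertical motion (up positive, ground at y = 0): 4.905 t² − (9.030) t − 69.1 = 0, so t = (9.030 + √(9.030² + 2·9.81·69.1)) / 9.81 = (9.030 + 37.91) / 9.81 = 4.785 s.
Vertical velocity at impact: v_y = v_y0 − g t = 9.030 − 9.81 × 4.785 = −37.91 m/s.
Speed: |v| = √(vₓ² + v_y²) = √(4.500² + 37.91²) = 38.18 m/s.

38.2 m/s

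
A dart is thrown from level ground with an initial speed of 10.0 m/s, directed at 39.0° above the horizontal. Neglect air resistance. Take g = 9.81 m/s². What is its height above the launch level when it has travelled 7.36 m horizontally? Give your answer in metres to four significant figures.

1.561 m

Horizontal component vₓ = 10.00 cos 39.0° = 7.771 m/s; vertical v_y0 = 10.00 sin 39.0° = 6.293 m/s.
x = vₓ t ⇒ t = 7.36/7.771 = 0.9471 s.
Height: y = v_y0 t − ½ g t² = 6.293 × 0.9471 − 4.905 × 0.9471² = 5.960 − 4.399 = 1.561 m.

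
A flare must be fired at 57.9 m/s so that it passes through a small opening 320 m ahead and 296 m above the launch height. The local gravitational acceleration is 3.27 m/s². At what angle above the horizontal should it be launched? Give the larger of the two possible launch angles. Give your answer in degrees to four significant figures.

Trajectory: y = x tanθ − g x² (1 + tan²θ)/(2v₀²). With x = 320, y = 296, v₀ = 57.9, g = 3.27:
49.94 tan²θ − 320 tanθ + (345.9) = 0.
tanθ = [320 ± √(320² − 4 × 49.94 × (345.9))] / (2 × 49.94) = (320 ± 182.5) / 99.88, giving tanθ = 1.377 or 5.031.
θ = 54.01° or 78.76°; the larger is 78.76°.

78.76°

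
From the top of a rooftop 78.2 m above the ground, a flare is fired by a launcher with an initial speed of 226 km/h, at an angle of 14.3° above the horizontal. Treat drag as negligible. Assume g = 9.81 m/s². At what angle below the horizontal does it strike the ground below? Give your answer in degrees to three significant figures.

34.7°

Convert: 226 km/h = 226/3.6 = 62.78 m/s.
vₓ = 62.78 cos 14.3° = 60.83 m/s; v_y0 = 62.78 sin 14.3° = 15.51 m/s.
With up positive and y = 0 at the ground: y(t) = 78.2 + (15.51) t − 4.905 t². Setting y = 0 and taking the positive root: t = [15.51 + √(15.51² + 2·9.81·78.2)] / 9.81 = (15.51 + 42.13) / 9.81 = 5.875 s.
At impact: v_y = v_y0 − g t = −42.13 m/s; vₓ = 60.83 m/s.
Angle below horizontal: arctan(|v_y|/vₓ) = arctan(42.13/60.83) = 34.70°.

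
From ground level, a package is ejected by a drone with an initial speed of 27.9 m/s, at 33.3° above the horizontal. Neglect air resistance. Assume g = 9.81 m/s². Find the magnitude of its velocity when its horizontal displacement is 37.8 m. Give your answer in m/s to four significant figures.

23.33 m/s

Horizontal component vₓ = 27.90 cos 33.3° = 23.32 m/s; vertical v_y0 = 27.90 sin 33.3° = 15.32 m/s.
At x = 37.8 m, t = x/vₓ = 37.8/23.32 = 1.621 s.
Vertical velocity there: v_y = v_y0 − g t = 15.32 − 9.81 × 1.621 = −0.5842 m/s.
Speed: √(vₓ² + v_y²) = √(23.32² + 0.5842²) = 23.33 m/s.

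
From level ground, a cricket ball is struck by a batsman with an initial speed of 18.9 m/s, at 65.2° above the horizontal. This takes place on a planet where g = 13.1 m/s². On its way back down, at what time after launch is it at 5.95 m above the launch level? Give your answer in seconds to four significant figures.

2.208 s

vₓ = 18.90 cos 65.2° = 7.928 m/s; v_y0 = 18.90 sin 65.2° = 17.16 m/s.
Height y(t) = 17.16 t − 6.550 t² = 5.95 gives 6.550 t² − 17.16 t + 5.95 = 0.
t = [17.16 ± √(17.16² − 2·13.1·5.95)] / 13.1 = (17.16 ± 11.77) / 13.1, so t = 0.4114 s or t = 2.208 s.
The descending-branch root is 2.208 s.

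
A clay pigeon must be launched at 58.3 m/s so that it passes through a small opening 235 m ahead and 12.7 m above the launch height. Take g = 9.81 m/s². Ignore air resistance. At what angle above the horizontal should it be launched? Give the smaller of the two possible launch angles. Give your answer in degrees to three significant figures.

Trajectory: y = x tanθ − g x² (1 + tan²θ)/(2v₀²). With x = 235, y = 12.7, v₀ = 58.3, g = 9.81:
79.70 tan²θ − 235 tanθ + (92.40) = 0.
tanθ = [235 ± √(235² − 4 × 79.70 × (92.40))] / (2 × 79.70) = (235 ± 160.5) / 159.4, giving tanθ = 0.4672 or 2.481.
θ = 25.04° or 68.05°; the smaller is 25.04°.

25.0°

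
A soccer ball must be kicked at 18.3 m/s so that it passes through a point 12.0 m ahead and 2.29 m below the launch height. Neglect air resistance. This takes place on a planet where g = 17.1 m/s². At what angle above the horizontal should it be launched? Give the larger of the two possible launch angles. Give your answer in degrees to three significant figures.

Trajectory: y = x tanθ − g x² (1 + tan²θ)/(2v₀²). With x = 12.0, y = −2.29, v₀ = 18.3, g = 17.1:
3.676 tan²θ − 12.0 tanθ + (1.386) = 0.
tanθ = [12.0 ± √(12.0² − 4 × 3.676 × (1.386))] / (2 × 3.676) = (12.0 ± 11.12) / 7.353, giving tanθ = 0.1199 or 3.144.
θ = 6.840° or 72.36°; the larger is 72.36°.

72.4°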